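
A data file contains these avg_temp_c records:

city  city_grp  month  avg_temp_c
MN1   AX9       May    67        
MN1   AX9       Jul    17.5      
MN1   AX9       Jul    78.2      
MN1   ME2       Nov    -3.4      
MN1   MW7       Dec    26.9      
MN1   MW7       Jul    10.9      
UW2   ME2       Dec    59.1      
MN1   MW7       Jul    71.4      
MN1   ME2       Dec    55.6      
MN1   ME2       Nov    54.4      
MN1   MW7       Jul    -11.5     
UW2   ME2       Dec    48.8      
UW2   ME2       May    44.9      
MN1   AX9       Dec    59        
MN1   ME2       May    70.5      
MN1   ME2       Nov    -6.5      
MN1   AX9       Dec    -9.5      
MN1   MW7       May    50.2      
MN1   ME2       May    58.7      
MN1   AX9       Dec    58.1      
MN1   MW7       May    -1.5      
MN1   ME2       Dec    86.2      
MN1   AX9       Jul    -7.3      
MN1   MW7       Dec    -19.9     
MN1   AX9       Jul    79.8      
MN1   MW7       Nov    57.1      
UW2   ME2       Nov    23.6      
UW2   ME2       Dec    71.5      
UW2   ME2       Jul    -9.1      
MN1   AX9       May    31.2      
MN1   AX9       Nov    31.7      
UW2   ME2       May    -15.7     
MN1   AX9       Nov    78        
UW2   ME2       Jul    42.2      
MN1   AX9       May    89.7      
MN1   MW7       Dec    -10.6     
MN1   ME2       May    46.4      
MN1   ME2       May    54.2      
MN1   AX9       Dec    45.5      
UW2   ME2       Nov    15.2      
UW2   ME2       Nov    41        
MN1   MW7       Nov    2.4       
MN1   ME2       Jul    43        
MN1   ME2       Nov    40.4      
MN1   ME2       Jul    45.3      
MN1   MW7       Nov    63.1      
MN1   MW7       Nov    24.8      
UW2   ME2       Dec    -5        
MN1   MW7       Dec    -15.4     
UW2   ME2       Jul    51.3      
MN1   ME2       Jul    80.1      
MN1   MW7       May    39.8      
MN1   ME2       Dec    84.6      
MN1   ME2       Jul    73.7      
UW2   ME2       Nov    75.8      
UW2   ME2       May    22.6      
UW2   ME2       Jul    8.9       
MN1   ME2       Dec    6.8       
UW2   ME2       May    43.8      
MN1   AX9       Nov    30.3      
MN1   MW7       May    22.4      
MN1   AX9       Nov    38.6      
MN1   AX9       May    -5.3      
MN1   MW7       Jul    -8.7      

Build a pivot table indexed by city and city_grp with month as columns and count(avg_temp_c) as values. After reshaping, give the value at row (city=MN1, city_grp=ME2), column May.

Rows with city=MN1, city_grp=ME2 and month=May: avg_temp_c values are 70.5, 58.7, 46.4, 54.2.
4 rows match — count = 4.

4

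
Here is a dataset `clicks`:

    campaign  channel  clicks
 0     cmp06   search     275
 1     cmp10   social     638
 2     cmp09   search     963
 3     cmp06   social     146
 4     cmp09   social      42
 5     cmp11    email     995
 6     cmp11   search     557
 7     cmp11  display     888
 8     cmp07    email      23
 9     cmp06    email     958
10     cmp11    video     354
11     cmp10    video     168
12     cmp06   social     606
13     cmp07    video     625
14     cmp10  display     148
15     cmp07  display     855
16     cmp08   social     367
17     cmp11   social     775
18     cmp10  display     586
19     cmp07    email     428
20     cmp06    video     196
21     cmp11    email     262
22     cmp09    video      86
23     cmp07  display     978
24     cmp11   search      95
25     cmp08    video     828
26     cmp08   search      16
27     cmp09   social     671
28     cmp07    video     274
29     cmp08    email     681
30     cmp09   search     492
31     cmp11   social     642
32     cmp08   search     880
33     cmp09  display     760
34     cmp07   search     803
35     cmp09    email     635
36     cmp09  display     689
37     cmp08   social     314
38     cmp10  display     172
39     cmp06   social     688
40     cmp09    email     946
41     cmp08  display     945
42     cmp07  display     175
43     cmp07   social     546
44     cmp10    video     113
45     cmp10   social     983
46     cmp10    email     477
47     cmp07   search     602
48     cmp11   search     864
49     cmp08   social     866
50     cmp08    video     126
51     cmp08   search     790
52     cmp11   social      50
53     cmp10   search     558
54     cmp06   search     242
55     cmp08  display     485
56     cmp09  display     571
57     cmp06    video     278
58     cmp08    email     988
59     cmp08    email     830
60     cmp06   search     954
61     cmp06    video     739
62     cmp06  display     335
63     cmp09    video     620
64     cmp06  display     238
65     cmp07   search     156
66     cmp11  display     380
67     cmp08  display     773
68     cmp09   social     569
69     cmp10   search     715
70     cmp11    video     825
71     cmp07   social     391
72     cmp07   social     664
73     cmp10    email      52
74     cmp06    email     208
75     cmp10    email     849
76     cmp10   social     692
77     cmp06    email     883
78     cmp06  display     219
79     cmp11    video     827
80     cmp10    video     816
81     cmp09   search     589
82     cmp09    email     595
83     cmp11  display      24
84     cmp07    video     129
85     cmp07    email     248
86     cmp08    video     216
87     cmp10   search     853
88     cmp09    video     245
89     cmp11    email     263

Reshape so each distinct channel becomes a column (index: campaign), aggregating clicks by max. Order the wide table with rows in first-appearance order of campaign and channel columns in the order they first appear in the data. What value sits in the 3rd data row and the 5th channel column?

With rows in first-appearance order of campaign, row 3 is campaign=cmp09. channel columns in first-appearance order: search, social, email, display, video; column 5 is video.
Long rows with campaign=cmp09, channel=video: max(86, 620, 245) = 620.

620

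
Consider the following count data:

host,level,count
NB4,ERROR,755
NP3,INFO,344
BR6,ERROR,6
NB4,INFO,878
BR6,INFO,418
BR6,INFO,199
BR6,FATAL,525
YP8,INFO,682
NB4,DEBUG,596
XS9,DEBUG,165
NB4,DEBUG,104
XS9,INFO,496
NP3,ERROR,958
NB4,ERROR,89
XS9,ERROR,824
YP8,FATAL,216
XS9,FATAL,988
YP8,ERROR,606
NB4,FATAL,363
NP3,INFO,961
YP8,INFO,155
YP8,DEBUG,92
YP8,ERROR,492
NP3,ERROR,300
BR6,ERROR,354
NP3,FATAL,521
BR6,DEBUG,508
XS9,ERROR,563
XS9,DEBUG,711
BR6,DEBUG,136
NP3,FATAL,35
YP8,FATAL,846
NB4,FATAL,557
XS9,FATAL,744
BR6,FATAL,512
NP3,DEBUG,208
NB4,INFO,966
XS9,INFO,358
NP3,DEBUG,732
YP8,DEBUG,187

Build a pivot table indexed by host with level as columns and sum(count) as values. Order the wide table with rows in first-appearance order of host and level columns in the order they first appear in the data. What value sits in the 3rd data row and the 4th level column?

644

With rows in first-appearance order of host, row 3 is host=BR6. level columns in first-appearance order: ERROR, INFO, FATAL, DEBUG; column 4 is DEBUG.
Long rows with host=BR6, level=DEBUG: 508 + 136 = 644.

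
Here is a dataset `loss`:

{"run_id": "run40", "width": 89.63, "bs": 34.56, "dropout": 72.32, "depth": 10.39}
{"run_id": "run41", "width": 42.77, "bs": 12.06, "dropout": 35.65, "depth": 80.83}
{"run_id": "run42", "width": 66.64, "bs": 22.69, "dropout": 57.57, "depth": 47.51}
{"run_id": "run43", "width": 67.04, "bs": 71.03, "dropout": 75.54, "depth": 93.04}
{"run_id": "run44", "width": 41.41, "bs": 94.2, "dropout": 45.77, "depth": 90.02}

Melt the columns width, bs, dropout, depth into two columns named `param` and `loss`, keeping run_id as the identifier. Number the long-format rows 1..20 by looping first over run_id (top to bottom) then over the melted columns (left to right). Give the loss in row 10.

22.69

20 rows total (5 × 4). Row 10: index ⌊(10-1)/4⌋ = 2 into run_id → run42; (10-1) mod 4 = 1 into the melted columns → bs.
So row 10 is (run42, bs, 22.69); loss = 22.69.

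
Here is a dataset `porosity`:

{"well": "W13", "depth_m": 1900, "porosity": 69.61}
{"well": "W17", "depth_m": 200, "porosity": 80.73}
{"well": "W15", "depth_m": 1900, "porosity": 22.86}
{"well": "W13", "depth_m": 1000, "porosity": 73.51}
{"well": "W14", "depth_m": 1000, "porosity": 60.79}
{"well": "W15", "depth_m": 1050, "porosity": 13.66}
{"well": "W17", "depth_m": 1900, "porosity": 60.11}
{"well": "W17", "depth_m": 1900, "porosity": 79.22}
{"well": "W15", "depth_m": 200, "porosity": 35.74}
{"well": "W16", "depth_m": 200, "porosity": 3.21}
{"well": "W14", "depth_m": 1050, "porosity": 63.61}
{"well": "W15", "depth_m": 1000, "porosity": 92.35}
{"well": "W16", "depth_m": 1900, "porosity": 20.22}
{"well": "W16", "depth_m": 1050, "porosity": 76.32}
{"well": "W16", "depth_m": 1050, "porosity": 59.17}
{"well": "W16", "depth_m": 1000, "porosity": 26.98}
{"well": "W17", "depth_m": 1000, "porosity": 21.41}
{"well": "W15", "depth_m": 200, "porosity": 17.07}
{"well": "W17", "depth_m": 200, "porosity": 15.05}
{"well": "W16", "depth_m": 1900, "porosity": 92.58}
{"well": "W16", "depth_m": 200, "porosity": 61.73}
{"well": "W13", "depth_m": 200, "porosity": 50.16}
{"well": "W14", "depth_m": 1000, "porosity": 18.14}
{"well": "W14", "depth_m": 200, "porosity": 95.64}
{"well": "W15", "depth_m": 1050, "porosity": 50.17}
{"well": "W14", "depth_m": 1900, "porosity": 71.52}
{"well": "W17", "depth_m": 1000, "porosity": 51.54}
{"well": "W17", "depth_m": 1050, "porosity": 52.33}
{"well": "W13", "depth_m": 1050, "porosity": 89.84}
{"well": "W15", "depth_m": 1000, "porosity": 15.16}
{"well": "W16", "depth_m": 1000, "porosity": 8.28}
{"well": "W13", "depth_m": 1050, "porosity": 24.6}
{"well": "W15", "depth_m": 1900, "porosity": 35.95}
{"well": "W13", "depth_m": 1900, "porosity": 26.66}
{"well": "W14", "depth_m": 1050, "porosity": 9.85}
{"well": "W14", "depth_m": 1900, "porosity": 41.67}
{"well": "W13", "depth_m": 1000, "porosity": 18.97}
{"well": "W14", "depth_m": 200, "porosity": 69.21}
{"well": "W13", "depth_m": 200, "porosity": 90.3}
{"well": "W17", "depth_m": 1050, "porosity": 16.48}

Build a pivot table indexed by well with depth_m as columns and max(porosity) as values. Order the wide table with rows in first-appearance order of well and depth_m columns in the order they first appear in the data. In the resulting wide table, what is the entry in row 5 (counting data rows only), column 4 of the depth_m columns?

76.32

With rows in first-appearance order of well, row 5 is well=W16. depth_m columns in first-appearance order: 1900, 200, 1000, 1050; column 4 is 1050.
Long rows with well=W16, depth_m=1050: max(76.32, 59.17) = 76.32.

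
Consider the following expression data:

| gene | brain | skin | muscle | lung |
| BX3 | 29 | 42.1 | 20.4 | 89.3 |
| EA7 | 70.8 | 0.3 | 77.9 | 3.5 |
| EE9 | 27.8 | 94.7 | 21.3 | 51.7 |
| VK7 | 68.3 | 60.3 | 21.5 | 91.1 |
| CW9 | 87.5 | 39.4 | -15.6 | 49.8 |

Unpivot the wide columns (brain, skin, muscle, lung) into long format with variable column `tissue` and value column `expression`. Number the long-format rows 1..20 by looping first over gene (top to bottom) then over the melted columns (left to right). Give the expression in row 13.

68.3

20 rows total (5 × 4). Row 13: index ⌊(13-1)/4⌋ = 3 into gene → VK7; (13-1) mod 4 = 0 into the melted columns → brain.
So row 13 is (VK7, brain, 68.3); expression = 68.3.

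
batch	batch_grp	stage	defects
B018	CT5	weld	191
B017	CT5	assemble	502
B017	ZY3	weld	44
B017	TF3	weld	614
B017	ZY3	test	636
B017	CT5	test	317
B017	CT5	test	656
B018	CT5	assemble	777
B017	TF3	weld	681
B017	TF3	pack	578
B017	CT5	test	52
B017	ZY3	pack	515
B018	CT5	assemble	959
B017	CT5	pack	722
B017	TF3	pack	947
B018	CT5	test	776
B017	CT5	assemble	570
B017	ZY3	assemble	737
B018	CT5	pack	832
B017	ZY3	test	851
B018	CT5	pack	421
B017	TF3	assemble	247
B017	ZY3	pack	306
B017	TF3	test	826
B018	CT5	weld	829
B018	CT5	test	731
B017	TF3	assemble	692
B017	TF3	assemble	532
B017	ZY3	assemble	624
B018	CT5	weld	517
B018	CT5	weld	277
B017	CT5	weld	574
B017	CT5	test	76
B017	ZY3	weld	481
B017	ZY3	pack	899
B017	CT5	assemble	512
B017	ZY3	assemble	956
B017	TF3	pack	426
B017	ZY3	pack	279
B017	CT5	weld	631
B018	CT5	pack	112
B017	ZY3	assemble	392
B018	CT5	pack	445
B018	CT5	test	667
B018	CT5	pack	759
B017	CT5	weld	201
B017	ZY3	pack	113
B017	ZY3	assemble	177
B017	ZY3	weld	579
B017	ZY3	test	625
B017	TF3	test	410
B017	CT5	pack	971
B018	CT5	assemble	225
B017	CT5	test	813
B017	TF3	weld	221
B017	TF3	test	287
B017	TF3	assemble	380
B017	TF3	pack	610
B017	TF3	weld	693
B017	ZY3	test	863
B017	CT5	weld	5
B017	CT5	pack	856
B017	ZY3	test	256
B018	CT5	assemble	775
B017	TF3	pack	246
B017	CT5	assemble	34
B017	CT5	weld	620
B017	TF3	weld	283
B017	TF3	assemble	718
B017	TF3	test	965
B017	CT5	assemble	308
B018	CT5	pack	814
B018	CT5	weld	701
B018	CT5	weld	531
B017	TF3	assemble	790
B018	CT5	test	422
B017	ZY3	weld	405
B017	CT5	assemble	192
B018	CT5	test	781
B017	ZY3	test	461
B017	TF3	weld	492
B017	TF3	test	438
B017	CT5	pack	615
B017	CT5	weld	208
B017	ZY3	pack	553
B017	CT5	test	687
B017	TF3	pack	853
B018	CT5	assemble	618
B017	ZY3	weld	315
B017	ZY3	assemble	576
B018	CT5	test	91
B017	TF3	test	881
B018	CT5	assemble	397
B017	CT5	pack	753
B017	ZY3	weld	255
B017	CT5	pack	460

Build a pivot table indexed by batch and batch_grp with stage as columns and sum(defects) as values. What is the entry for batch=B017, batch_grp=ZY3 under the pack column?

2665

Rows with batch=B017, batch_grp=ZY3 and stage=pack: defects values are 515, 306, 899, 279, 113, 553.
515 + 306 + 899 + 279 + 113 + 553 = 2665.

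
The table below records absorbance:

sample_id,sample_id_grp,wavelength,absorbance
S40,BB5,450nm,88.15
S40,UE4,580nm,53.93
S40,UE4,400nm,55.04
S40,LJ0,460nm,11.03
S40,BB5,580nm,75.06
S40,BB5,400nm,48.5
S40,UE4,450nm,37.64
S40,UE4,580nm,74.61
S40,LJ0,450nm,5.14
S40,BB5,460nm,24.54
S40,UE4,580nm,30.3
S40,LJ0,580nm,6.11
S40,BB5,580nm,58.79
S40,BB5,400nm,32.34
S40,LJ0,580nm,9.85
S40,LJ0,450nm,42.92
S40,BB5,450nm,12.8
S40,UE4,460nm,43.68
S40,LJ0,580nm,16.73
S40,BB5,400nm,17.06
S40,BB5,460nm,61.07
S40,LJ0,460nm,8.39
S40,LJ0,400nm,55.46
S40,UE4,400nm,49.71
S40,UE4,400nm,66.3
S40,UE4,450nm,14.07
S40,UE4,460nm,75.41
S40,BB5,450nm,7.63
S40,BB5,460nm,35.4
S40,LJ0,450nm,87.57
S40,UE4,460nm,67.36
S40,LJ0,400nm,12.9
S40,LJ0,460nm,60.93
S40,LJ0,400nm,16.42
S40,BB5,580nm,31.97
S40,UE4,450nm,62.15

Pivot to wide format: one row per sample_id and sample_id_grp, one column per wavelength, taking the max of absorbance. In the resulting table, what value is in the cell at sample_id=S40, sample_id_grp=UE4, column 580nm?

74.61

Rows with sample_id=S40, sample_id_grp=UE4 and wavelength=580nm: absorbance values are 53.93, 74.61, 30.3.
max(53.93, 74.61, 30.3) = 74.61.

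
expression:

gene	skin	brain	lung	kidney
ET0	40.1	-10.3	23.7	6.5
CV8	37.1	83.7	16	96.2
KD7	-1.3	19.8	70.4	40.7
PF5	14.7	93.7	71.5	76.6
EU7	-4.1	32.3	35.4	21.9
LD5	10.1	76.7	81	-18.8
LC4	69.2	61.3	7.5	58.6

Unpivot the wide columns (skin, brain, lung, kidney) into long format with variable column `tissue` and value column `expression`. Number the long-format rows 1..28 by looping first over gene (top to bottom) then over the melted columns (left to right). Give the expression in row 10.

28 rows total (7 × 4). Row 10: index ⌊(10-1)/4⌋ = 2 into gene → KD7; (10-1) mod 4 = 1 into the melted columns → brain.
So row 10 is (KD7, brain, 19.8); expression = 19.8.

19.8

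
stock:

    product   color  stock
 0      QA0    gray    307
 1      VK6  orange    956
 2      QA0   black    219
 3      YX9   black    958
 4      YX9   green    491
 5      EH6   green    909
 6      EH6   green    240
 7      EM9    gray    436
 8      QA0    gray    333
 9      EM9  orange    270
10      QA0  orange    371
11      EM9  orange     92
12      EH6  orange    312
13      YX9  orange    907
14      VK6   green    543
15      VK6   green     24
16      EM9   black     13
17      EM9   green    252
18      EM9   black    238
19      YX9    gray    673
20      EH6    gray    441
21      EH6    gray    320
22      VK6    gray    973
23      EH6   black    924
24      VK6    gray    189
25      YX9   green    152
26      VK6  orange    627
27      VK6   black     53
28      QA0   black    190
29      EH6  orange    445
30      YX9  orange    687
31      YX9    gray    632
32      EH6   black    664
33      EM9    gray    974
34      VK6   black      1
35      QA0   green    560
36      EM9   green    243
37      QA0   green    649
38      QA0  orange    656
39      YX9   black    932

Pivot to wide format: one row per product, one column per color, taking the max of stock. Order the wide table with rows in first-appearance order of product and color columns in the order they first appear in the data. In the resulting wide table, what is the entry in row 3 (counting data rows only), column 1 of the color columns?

With rows in first-appearance order of product, row 3 is product=YX9. color columns in first-appearance order: gray, orange, black, green; column 1 is gray.
Long rows with product=YX9, color=gray: max(673, 632) = 673.

673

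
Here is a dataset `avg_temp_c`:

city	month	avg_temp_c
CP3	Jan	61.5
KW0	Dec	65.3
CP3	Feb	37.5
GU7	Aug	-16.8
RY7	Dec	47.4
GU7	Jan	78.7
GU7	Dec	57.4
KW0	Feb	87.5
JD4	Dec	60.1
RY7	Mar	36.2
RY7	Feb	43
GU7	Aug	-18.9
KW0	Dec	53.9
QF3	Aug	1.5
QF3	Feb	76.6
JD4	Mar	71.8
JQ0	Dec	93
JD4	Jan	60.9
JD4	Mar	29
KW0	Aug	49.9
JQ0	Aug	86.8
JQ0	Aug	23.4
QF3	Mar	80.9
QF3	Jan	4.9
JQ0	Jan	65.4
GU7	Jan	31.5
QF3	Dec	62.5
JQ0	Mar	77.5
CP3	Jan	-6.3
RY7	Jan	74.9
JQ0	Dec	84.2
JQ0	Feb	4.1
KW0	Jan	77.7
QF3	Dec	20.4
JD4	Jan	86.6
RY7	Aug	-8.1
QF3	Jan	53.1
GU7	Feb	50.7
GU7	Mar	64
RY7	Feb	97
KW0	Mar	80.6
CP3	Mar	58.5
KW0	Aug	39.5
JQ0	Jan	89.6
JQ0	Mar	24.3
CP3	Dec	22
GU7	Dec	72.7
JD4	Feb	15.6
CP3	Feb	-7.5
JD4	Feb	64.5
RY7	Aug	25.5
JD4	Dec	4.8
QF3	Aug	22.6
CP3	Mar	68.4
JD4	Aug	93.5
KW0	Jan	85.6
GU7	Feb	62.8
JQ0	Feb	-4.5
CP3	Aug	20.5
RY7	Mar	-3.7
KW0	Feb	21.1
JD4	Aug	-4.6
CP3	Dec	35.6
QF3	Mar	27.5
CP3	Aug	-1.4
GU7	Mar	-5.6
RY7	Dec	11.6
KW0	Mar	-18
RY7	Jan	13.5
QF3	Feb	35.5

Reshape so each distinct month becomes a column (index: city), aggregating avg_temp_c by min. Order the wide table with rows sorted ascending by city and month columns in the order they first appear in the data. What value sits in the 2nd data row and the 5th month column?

-5.6

With rows sorted ascending by city, row 2 is city=GU7. month columns in first-appearance order: Jan, Dec, Feb, Aug, Mar; column 5 is Mar.
Long rows with city=GU7, month=Mar: min(64, -5.6) = -5.6.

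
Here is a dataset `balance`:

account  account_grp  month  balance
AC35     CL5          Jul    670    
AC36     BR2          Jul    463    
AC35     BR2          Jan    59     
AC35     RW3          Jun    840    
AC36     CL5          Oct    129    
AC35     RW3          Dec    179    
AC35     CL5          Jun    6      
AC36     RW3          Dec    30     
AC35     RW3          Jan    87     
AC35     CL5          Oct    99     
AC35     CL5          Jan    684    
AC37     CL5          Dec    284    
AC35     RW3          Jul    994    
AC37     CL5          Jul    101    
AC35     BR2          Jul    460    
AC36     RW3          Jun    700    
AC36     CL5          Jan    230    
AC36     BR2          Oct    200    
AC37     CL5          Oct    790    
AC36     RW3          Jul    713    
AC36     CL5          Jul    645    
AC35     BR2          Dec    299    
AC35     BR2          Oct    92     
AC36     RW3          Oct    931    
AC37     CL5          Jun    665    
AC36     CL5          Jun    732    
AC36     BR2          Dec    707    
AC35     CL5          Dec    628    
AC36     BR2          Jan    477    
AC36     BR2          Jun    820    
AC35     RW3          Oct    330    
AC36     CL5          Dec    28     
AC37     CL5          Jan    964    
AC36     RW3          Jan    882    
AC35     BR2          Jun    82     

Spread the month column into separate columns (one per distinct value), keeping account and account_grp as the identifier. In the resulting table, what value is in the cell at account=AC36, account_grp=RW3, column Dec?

Wide layout: rows indexed by account and account_grp, columns are the 5 distinct month values (Jul, Jan, Jun, Oct, Dec).
Cell (account=AC36, account_grp=RW3, month=Dec) draws from the long row where account=AC36, account_grp=RW3 and month=Dec, which has balance=30.

30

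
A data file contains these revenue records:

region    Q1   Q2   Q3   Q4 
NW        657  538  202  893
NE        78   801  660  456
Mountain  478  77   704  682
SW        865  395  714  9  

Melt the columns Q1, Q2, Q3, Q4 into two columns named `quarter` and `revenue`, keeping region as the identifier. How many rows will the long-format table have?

4 region values × 4 melted columns = 16 rows.

16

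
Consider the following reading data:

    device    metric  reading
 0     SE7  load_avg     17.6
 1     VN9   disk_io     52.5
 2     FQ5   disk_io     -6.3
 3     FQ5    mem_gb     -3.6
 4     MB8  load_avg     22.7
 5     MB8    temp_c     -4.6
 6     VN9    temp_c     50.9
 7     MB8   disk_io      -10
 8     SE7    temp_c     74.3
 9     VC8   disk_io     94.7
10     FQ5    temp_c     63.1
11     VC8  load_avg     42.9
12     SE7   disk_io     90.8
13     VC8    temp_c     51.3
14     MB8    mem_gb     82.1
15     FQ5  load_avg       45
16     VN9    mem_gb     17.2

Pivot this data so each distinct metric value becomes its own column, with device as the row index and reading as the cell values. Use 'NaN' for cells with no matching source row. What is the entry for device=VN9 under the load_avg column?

NaN

No long-format row has device=VN9 and metric=load_avg, so the cell is NaN.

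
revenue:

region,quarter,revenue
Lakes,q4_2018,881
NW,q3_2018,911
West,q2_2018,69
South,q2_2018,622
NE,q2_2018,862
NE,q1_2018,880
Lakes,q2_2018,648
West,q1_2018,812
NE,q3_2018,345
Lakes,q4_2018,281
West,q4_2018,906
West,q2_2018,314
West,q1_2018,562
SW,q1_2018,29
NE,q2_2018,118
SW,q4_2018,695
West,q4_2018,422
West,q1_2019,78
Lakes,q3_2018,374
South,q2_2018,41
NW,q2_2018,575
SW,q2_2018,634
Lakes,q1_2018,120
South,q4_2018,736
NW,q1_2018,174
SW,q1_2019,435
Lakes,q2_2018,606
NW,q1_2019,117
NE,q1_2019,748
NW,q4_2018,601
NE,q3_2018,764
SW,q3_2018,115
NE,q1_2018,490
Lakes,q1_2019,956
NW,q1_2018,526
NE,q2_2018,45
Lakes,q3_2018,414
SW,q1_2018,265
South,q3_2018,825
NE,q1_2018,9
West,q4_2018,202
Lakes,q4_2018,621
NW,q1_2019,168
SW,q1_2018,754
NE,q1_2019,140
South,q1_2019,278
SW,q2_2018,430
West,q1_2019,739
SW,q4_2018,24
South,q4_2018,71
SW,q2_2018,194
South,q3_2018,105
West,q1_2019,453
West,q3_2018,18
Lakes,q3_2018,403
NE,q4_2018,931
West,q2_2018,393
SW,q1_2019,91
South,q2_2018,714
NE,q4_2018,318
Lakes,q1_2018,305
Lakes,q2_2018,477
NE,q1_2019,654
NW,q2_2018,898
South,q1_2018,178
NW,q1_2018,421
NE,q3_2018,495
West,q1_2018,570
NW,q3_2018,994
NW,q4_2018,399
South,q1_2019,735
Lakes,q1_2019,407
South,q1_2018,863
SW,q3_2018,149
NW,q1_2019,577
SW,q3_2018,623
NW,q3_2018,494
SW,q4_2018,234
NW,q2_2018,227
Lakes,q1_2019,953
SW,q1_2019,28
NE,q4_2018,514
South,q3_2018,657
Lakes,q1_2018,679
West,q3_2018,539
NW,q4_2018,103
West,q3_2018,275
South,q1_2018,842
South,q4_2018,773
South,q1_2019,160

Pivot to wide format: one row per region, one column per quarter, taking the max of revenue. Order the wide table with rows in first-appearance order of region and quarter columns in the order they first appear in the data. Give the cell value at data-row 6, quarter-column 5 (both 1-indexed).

435

With rows in first-appearance order of region, row 6 is region=SW. quarter columns in first-appearance order: q4_2018, q3_2018, q2_2018, q1_2018, q1_2019; column 5 is q1_2019.
Long rows with region=SW, quarter=q1_2019: max(435, 91, 28) = 435.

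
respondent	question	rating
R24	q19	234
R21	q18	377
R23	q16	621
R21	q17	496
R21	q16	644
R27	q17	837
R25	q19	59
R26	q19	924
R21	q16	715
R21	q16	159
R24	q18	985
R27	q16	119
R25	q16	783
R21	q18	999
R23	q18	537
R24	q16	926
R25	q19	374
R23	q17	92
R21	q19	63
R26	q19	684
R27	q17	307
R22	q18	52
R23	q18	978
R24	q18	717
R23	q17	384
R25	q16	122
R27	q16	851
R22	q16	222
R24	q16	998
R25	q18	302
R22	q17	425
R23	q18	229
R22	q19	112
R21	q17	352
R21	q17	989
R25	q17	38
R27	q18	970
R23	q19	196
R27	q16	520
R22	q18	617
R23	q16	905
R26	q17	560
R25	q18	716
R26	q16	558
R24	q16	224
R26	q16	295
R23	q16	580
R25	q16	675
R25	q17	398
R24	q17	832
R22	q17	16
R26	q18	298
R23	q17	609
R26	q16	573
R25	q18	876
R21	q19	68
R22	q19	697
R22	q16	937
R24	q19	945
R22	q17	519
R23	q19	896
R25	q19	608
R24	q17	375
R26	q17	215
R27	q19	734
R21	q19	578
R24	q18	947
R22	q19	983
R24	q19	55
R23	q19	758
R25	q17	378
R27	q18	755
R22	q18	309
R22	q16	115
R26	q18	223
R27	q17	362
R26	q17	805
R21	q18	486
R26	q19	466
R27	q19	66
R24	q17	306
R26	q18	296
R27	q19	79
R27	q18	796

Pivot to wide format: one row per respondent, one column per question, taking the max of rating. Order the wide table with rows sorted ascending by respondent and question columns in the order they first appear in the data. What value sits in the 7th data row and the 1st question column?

734

With rows sorted ascending by respondent, row 7 is respondent=R27. question columns in first-appearance order: q19, q18, q16, q17; column 1 is q19.
Long rows with respondent=R27, question=q19: max(734, 66, 79) = 734.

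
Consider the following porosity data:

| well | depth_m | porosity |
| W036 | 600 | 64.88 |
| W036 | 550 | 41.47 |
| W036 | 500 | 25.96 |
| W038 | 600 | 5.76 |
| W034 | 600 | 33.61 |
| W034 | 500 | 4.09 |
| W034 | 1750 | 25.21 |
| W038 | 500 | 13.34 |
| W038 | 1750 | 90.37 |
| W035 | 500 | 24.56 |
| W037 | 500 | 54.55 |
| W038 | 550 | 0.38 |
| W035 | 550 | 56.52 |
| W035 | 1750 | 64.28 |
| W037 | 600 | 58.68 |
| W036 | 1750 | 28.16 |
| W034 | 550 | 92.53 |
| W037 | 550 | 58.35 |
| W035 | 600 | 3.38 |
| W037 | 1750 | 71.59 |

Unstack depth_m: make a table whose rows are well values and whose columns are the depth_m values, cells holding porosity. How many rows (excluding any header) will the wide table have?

5

5 distinct well values → 5 rows.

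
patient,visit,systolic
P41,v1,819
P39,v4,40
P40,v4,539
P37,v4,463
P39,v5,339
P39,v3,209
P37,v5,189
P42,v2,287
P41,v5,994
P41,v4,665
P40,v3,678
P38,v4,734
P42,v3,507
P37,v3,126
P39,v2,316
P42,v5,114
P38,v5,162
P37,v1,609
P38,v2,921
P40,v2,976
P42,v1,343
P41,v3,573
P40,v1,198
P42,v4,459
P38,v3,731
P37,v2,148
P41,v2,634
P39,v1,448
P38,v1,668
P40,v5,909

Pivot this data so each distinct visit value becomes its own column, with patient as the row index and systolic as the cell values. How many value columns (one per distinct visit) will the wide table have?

5

5 distinct visit values: v1, v2, v3, v4, v5.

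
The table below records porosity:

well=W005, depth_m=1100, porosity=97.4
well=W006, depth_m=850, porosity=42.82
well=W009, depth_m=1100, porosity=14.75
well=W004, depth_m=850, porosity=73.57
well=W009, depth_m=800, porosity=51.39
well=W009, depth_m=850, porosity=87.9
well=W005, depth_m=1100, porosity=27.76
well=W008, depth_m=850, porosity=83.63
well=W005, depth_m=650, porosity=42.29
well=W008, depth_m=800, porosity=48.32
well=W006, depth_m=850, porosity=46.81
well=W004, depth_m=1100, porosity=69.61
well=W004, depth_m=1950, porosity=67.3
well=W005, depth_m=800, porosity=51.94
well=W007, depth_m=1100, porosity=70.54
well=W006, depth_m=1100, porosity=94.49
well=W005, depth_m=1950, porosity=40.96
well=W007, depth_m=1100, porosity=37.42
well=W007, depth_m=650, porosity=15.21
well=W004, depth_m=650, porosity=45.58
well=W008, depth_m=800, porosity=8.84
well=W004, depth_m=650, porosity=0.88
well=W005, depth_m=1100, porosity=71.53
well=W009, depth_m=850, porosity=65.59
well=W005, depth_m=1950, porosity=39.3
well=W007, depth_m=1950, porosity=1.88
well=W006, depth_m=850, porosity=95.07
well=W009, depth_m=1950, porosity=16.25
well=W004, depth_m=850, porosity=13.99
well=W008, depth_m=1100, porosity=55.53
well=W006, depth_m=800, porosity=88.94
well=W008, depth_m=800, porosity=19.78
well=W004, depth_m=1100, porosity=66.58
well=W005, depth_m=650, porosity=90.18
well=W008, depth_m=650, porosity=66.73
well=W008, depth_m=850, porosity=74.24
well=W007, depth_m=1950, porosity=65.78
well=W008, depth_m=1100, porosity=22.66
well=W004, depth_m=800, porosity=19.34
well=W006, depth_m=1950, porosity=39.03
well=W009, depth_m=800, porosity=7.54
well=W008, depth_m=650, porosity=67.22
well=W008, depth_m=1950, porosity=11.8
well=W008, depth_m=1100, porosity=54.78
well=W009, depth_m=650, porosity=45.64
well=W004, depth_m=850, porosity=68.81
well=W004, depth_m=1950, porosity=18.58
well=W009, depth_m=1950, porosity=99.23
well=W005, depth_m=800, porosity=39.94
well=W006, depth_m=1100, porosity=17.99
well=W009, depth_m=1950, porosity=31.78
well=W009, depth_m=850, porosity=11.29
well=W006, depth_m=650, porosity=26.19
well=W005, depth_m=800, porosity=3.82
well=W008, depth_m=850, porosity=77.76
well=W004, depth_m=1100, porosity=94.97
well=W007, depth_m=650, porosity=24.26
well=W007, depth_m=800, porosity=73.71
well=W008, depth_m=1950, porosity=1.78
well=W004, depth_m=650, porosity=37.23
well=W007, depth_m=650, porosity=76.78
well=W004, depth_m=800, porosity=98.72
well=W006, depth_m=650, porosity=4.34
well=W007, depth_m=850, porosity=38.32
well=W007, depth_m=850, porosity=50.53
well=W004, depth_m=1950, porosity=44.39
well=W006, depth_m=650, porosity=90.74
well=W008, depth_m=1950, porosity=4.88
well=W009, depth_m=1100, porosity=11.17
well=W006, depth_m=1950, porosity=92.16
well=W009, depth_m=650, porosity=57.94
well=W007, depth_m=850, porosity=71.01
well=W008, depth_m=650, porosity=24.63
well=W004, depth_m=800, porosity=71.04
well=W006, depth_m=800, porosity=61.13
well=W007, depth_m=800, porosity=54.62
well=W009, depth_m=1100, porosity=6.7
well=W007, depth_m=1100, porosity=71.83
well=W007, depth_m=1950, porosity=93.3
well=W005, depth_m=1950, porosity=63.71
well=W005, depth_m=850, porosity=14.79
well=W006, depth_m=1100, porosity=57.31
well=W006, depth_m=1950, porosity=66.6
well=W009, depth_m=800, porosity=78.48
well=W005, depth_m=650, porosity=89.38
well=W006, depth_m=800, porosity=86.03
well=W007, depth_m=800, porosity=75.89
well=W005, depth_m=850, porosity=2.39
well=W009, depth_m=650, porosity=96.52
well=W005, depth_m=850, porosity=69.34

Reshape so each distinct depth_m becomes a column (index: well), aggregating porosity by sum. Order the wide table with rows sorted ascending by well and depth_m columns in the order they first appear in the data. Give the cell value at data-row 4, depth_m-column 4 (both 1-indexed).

With rows sorted ascending by well, row 4 is well=W007. depth_m columns in first-appearance order: 1100, 850, 800, 650, 1950; column 4 is 650.
Long rows with well=W007, depth_m=650: 15.21 + 24.26 + 76.78 = 116.25.

116.25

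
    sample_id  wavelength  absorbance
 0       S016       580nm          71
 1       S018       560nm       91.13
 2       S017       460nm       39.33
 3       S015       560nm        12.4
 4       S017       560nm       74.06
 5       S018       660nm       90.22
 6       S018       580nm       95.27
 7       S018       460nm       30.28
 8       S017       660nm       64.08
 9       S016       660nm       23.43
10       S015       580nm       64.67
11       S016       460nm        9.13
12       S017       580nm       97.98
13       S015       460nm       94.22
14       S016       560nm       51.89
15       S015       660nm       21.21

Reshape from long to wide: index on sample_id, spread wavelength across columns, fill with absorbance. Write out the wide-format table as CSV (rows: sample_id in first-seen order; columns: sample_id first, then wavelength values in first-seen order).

Columns: sample_id plus the 4 distinct wavelength values (580nm, 560nm, 460nm, 660nm).
For example, row S016 column 580nm takes absorbance=71 from the long row (S016, 580nm).

sample_id,580nm,560nm,460nm,660nm
S016,71,51.89,9.13,23.43
S018,95.27,91.13,30.28,90.22
S017,97.98,74.06,39.33,64.08
S015,64.67,12.4,94.22,21.21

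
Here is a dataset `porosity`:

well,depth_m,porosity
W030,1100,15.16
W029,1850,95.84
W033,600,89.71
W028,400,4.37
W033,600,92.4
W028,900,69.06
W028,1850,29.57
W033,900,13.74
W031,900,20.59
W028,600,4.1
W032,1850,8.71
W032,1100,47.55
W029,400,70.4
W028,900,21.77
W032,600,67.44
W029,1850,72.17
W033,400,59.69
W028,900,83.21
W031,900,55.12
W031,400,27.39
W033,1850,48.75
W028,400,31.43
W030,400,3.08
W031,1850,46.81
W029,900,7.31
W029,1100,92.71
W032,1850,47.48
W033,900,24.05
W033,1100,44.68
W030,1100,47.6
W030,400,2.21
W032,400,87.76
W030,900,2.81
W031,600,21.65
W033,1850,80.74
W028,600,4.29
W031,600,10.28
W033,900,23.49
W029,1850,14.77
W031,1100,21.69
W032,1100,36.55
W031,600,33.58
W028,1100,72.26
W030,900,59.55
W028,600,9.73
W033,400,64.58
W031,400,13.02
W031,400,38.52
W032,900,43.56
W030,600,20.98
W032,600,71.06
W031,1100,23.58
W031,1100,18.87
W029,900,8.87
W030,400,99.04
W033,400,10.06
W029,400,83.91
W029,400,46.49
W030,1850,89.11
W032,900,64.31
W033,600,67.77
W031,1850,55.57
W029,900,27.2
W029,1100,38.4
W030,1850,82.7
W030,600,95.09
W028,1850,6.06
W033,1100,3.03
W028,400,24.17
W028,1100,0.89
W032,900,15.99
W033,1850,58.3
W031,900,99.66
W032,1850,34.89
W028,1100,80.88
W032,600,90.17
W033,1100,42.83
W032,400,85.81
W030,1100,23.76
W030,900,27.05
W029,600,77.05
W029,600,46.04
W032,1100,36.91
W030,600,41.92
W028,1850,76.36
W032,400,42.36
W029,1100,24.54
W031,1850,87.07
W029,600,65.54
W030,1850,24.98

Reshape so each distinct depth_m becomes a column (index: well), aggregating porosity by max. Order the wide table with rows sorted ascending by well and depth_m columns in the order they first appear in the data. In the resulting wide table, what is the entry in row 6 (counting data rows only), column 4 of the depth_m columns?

64.58

With rows sorted ascending by well, row 6 is well=W033. depth_m columns in first-appearance order: 1100, 1850, 600, 400, 900; column 4 is 400.
Long rows with well=W033, depth_m=400: max(59.69, 64.58, 10.06) = 64.58.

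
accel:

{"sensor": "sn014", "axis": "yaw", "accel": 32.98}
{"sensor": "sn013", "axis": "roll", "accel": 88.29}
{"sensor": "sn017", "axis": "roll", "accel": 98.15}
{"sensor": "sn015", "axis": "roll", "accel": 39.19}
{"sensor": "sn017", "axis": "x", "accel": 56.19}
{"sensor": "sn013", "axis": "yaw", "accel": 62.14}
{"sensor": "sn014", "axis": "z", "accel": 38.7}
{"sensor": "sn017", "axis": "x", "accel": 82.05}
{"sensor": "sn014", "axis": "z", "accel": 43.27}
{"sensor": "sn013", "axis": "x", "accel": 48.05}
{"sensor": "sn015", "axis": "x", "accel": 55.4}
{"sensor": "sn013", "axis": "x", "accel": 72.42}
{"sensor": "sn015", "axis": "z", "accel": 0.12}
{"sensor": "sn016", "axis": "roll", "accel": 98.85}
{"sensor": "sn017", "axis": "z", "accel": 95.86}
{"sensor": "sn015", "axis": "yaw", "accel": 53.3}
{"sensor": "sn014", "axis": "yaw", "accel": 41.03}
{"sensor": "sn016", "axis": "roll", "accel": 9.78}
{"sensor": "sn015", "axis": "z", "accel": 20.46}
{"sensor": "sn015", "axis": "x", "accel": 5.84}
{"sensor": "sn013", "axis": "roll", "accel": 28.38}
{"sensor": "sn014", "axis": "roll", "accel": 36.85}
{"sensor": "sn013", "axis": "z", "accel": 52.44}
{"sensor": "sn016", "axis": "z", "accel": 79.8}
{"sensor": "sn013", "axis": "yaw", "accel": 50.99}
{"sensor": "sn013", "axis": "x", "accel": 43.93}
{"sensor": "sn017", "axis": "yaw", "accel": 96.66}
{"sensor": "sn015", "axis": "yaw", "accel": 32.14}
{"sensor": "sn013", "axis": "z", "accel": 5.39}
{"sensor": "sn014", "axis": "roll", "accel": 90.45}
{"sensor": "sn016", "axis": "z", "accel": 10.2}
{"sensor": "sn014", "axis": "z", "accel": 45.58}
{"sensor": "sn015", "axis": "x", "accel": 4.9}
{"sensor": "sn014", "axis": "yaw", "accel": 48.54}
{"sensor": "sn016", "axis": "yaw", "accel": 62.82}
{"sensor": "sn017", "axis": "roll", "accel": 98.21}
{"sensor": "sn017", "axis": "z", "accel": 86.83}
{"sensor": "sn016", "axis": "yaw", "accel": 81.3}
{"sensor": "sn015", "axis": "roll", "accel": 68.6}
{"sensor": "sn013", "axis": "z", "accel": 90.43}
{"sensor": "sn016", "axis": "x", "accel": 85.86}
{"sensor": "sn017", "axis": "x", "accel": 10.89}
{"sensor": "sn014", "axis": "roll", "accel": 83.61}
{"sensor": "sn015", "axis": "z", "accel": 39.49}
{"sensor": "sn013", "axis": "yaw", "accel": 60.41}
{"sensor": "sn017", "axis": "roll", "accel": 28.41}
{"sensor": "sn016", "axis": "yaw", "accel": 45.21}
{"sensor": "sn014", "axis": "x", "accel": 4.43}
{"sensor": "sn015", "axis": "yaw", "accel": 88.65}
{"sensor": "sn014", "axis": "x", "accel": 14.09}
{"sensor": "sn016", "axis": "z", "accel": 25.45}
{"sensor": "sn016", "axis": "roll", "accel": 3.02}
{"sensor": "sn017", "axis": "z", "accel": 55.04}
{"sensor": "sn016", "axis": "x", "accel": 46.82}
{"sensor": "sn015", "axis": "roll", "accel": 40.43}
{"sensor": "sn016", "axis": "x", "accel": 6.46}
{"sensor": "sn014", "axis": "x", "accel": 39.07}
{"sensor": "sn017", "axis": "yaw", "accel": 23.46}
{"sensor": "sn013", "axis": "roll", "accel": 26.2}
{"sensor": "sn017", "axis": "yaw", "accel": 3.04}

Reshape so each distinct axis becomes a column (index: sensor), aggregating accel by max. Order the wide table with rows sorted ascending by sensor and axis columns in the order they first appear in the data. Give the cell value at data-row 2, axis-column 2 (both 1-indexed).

90.45

With rows sorted ascending by sensor, row 2 is sensor=sn014. axis columns in first-appearance order: yaw, roll, x, z; column 2 is roll.
Long rows with sensor=sn014, axis=roll: max(36.85, 90.45, 83.61) = 90.45.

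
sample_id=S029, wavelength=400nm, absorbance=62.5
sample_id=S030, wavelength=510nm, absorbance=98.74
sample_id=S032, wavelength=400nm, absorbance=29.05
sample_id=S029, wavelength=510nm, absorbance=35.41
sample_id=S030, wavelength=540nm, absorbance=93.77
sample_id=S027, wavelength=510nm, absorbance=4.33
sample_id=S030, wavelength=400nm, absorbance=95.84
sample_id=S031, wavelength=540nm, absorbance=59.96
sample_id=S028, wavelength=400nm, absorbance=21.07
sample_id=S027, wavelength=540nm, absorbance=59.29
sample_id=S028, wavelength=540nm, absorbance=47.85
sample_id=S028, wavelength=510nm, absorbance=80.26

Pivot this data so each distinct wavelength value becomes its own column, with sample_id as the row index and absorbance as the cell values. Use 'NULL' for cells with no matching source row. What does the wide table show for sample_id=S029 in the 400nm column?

62.5

The long row with sample_id=S029, wavelength=400nm has absorbance=62.5.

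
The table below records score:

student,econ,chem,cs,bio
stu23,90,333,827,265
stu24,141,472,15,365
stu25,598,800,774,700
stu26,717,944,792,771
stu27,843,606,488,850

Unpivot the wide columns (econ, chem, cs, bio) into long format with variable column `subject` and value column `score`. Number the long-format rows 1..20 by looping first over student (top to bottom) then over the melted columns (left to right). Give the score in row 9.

598

20 rows total (5 × 4). Row 9: index ⌊(9-1)/4⌋ = 2 into student → stu25; (9-1) mod 4 = 0 into the melted columns → econ.
So row 9 is (stu25, econ, 598); score = 598.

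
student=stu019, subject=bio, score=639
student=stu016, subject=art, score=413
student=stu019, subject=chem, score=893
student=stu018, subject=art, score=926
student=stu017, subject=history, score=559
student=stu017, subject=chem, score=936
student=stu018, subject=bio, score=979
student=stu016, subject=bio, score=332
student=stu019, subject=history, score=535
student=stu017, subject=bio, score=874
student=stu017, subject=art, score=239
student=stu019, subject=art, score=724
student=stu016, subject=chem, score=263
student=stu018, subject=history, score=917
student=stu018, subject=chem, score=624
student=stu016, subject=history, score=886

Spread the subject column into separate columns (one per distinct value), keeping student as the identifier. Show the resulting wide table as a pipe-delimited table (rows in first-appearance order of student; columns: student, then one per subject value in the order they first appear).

Columns: student plus the 4 distinct subject values (bio, art, chem, history).
For example, row stu019 column bio takes score=639 from the long row (stu019, bio).

| student | bio | art | chem | history |
| stu019 | 639 | 724 | 893 | 535 |
| stu016 | 332 | 413 | 263 | 886 |
| stu018 | 979 | 926 | 624 | 917 |
| stu017 | 874 | 239 | 936 | 559 |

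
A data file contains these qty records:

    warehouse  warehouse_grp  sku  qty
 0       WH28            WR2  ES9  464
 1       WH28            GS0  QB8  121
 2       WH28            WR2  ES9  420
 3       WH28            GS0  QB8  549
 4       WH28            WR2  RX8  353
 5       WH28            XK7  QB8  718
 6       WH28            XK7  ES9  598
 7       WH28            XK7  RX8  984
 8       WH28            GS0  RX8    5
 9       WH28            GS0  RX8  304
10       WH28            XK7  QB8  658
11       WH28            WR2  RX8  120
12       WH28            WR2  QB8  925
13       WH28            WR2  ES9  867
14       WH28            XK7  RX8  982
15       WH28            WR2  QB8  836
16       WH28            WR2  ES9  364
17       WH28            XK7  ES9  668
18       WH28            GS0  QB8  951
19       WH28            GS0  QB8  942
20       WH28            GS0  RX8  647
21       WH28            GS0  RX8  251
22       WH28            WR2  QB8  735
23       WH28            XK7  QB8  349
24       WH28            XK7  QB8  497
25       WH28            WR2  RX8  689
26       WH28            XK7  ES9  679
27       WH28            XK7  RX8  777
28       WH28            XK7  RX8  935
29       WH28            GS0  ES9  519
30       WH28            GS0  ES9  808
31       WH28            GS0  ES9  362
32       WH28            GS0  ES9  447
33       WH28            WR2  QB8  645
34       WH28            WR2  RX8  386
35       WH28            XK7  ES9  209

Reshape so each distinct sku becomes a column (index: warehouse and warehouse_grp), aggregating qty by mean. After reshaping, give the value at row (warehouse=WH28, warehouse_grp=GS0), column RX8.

Rows with warehouse=WH28, warehouse_grp=GS0 and sku=RX8: qty values are 5, 304, 647, 251.
(5 + 304 + 647 + 251) / 4 = 301.75.

301.75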